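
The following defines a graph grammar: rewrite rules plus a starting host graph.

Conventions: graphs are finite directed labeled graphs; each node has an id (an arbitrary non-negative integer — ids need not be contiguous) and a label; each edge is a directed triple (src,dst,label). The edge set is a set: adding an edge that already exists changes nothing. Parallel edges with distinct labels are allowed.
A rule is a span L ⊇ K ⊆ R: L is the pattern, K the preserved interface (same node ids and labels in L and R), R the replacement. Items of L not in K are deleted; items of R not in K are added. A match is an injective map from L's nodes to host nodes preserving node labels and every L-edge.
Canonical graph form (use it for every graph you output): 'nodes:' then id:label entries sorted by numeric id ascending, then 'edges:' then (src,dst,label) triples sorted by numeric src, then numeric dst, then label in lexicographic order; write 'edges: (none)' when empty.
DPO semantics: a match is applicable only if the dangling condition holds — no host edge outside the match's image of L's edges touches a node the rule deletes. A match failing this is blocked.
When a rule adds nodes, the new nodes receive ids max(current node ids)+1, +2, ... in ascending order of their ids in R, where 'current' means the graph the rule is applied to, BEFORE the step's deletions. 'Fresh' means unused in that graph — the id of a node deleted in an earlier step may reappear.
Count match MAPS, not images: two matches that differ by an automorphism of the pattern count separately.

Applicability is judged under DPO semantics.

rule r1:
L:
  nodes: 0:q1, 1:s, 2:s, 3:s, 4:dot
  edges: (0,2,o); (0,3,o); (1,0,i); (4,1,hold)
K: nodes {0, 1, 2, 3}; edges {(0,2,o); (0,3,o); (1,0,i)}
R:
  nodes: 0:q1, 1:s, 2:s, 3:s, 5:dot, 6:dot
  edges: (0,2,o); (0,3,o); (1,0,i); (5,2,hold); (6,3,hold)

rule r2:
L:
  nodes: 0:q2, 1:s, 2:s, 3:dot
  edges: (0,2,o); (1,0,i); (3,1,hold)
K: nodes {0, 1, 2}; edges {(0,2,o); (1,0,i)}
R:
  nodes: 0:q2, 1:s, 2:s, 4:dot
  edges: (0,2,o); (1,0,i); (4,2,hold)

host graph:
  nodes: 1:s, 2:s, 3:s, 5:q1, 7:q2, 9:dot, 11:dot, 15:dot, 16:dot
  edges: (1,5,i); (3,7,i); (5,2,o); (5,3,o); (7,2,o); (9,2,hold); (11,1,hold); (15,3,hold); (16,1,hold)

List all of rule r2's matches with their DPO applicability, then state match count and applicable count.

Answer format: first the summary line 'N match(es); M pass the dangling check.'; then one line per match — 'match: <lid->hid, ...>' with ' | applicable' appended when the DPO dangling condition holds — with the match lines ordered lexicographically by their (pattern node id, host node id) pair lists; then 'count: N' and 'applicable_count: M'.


1 match(es); 1 pass the dangling check.
match: 0->7, 1->3, 2->2, 3->15 | applicable
count: 1
applicable_count: 1


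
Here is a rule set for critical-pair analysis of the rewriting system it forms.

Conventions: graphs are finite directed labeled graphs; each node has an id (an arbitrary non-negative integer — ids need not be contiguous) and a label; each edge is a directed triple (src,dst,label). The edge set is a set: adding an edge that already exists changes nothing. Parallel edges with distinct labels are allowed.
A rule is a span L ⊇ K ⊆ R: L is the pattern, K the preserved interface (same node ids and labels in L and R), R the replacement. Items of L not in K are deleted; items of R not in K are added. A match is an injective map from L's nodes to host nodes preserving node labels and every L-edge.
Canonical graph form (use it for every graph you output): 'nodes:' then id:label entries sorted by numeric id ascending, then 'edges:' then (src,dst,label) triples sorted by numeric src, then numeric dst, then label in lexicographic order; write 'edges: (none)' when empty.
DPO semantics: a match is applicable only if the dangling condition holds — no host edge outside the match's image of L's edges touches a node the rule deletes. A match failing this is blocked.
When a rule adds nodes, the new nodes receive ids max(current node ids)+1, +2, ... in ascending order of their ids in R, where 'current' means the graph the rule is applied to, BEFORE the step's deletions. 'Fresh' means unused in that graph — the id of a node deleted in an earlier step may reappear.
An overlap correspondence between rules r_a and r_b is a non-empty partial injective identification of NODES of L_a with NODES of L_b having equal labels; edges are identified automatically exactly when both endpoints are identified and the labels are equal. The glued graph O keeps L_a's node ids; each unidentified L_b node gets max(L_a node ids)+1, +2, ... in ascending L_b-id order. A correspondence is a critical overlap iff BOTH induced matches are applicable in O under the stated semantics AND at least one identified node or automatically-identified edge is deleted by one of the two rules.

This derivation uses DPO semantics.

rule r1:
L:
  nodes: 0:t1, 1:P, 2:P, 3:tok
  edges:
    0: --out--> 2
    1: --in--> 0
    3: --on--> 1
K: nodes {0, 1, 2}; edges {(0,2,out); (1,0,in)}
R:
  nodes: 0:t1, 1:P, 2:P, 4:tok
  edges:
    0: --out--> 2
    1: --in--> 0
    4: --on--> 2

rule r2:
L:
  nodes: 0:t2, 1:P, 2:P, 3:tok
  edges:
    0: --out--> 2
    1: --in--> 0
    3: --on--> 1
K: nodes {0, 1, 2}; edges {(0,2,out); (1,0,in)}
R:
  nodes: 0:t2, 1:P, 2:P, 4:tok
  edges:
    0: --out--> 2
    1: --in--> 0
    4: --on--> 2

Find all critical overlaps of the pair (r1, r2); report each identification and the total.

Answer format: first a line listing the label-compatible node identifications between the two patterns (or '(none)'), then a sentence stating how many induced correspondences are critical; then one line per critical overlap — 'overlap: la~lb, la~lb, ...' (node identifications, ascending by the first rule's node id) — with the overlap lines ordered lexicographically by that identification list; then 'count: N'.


label-compatible node identifications between L(r1) and L(r2): 1~1, 1~2, 2~1, 2~2, 3~3
2 of the induced correspondences are critical overlaps of r1 and r2.
overlap: 1~1, 2~2, 3~3
overlap: 1~1, 3~3
count: 2


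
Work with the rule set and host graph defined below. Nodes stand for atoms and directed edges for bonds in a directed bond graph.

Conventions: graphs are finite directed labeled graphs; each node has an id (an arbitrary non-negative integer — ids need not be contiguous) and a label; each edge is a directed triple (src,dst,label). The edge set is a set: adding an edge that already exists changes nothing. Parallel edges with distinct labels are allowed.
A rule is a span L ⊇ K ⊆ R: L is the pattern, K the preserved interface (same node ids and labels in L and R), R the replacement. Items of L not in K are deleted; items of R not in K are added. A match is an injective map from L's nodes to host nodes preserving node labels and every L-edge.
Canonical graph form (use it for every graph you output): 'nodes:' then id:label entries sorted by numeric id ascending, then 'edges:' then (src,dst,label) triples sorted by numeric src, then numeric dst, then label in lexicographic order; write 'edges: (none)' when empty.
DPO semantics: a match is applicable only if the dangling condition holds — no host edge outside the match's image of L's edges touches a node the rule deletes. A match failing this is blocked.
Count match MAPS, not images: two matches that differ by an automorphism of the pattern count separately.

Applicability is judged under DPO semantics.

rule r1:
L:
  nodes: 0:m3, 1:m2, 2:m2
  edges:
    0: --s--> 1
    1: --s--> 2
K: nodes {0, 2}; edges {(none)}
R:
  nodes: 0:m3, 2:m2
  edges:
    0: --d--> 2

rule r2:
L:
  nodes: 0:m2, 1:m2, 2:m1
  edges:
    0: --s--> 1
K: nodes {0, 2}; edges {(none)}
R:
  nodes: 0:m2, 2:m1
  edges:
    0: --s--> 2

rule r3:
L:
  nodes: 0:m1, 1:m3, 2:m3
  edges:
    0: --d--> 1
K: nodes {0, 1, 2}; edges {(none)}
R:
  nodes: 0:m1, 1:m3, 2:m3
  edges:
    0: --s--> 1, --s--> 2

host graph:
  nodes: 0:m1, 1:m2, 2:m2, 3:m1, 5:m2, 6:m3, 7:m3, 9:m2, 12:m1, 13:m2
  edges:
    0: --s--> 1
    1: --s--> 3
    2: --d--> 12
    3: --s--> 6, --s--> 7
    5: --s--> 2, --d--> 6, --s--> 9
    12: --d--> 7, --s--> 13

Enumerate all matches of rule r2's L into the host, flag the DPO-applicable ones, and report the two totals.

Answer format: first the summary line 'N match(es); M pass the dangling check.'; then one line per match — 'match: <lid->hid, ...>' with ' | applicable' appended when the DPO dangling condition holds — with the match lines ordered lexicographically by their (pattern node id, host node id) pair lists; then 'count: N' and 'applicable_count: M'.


6 match(es); 3 pass the dangling check.
match: 0->5, 1->2, 2->0
match: 0->5, 1->2, 2->3
match: 0->5, 1->2, 2->12
match: 0->5, 1->9, 2->0 | applicable
match: 0->5, 1->9, 2->3 | applicable
match: 0->5, 1->9, 2->12 | applicable
count: 6
applicable_count: 3


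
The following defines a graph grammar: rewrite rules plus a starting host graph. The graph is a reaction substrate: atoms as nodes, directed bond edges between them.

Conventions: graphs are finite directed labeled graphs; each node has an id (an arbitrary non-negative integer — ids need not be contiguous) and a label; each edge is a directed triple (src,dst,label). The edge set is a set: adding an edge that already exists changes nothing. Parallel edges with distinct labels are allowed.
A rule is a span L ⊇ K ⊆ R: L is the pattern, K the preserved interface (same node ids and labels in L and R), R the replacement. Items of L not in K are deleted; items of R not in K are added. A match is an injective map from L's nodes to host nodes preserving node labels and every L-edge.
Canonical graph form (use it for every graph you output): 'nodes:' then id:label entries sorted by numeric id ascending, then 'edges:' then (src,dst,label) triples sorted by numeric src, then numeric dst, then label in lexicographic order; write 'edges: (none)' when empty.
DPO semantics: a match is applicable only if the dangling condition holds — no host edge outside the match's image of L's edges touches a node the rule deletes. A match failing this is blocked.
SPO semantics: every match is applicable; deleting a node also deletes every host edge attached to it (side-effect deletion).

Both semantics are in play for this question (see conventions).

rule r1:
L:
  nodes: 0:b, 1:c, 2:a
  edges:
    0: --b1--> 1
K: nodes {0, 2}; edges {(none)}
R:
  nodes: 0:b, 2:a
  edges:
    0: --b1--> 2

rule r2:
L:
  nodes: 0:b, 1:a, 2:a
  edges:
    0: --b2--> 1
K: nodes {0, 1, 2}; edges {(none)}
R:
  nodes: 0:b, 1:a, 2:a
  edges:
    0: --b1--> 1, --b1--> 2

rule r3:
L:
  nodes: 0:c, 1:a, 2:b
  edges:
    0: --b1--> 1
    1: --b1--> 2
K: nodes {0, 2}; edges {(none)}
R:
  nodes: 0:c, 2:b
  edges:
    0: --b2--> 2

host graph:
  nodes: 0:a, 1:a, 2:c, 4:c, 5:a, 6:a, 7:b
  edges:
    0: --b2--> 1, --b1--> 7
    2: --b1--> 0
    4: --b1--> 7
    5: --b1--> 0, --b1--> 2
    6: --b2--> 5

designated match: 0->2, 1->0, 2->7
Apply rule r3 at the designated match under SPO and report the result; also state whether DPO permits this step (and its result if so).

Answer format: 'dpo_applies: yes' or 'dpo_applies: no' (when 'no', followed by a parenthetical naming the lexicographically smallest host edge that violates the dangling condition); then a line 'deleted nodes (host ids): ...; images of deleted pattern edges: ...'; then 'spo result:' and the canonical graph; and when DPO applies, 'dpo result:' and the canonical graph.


dpo_applies: no
(the rule deletes node 0, which keeps host edge (0,1,b2) outside the match image — the dangling condition fails, DPO blocks; SPO proceeds and side-deletes such edges)
deleted nodes (host ids): 0; images of deleted pattern edges: (0,7,b1); (2,0,b1)
spo result:
nodes: 1:a, 2:c, 4:c, 5:a, 6:a, 7:b
edges: (2,7,b2); (4,7,b1); (5,2,b1); (6,5,b2)


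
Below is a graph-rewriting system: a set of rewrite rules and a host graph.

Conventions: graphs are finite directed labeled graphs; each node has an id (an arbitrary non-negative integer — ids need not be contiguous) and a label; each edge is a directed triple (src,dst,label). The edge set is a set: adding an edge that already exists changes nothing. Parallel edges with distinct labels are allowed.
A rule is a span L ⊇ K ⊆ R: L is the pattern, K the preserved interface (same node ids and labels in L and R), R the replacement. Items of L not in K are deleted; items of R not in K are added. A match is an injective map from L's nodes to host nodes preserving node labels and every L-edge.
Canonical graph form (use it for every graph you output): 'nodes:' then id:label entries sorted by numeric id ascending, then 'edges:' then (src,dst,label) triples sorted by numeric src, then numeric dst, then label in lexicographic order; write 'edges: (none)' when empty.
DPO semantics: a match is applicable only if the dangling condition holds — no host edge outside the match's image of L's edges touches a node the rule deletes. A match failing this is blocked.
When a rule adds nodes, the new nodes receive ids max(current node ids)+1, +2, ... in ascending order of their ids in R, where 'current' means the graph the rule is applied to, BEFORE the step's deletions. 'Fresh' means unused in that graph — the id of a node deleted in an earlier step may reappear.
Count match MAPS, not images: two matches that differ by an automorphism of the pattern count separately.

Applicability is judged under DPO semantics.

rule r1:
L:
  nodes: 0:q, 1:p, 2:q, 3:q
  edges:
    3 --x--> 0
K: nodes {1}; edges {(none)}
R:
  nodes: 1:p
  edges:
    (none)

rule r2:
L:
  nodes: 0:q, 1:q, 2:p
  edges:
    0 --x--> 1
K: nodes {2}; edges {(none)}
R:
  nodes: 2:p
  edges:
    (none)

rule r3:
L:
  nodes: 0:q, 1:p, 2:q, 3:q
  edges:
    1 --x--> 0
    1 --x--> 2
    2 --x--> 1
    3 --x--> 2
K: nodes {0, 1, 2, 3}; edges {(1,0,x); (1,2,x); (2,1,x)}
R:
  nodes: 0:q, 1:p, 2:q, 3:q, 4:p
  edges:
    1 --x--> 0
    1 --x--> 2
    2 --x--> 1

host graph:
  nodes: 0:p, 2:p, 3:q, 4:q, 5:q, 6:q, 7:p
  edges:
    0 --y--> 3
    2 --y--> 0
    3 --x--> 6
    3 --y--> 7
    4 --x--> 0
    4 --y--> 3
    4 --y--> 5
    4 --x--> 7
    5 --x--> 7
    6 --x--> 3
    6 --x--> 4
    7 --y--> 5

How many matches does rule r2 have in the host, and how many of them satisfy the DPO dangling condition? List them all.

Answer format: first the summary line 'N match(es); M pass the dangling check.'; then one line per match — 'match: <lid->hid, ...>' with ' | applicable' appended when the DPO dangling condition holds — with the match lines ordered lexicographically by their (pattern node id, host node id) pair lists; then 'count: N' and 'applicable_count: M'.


9 match(es); 0 pass the dangling check.
match: 0->3, 1->6, 2->0
match: 0->3, 1->6, 2->2
match: 0->3, 1->6, 2->7
match: 0->6, 1->3, 2->0
match: 0->6, 1->3, 2->2
match: 0->6, 1->3, 2->7
match: 0->6, 1->4, 2->0
match: 0->6, 1->4, 2->2
match: 0->6, 1->4, 2->7
count: 9
applicable_count: 0


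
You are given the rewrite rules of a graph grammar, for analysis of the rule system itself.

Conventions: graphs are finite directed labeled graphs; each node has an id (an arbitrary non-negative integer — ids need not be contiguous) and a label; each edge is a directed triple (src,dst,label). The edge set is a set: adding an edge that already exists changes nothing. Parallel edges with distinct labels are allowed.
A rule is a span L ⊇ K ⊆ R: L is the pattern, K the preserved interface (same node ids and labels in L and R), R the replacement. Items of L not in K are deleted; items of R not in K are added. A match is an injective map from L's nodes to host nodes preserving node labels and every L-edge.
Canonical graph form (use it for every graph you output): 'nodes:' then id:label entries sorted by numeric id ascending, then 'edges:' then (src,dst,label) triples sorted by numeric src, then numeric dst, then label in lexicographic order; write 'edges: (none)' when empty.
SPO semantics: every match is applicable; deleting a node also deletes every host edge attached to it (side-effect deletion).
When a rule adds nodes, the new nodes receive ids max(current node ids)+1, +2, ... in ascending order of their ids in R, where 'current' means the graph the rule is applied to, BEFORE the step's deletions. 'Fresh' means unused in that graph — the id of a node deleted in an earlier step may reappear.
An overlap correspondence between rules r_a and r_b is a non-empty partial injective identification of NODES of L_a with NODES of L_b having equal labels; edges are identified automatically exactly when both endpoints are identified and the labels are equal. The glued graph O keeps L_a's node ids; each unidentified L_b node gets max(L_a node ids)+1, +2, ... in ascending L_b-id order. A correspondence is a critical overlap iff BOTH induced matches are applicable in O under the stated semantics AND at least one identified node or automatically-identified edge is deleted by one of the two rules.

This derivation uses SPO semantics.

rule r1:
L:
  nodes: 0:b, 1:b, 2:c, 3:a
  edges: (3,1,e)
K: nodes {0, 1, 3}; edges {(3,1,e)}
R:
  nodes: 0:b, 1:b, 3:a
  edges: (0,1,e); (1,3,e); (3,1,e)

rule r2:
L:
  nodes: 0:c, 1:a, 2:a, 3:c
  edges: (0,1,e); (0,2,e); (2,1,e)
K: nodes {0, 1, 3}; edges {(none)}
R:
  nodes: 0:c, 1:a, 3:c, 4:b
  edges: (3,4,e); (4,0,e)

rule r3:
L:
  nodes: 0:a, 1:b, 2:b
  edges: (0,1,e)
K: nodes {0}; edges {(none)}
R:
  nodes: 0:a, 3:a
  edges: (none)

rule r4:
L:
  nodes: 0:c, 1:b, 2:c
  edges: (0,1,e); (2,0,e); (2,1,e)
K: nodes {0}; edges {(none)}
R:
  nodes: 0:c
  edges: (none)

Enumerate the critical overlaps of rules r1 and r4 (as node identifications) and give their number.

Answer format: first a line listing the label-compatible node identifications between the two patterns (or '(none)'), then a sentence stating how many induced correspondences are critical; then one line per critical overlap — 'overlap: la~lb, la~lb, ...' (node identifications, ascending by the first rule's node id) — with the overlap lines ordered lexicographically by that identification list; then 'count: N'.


label-compatible node identifications between L(r1) and L(r4): 0~1, 1~1, 2~0, 2~2
8 of the induced correspondences are critical overlaps of r1 and r4.
overlap: 0~1
overlap: 0~1, 2~0
overlap: 0~1, 2~2
overlap: 1~1
overlap: 1~1, 2~0
overlap: 1~1, 2~2
overlap: 2~0
overlap: 2~2
count: 8


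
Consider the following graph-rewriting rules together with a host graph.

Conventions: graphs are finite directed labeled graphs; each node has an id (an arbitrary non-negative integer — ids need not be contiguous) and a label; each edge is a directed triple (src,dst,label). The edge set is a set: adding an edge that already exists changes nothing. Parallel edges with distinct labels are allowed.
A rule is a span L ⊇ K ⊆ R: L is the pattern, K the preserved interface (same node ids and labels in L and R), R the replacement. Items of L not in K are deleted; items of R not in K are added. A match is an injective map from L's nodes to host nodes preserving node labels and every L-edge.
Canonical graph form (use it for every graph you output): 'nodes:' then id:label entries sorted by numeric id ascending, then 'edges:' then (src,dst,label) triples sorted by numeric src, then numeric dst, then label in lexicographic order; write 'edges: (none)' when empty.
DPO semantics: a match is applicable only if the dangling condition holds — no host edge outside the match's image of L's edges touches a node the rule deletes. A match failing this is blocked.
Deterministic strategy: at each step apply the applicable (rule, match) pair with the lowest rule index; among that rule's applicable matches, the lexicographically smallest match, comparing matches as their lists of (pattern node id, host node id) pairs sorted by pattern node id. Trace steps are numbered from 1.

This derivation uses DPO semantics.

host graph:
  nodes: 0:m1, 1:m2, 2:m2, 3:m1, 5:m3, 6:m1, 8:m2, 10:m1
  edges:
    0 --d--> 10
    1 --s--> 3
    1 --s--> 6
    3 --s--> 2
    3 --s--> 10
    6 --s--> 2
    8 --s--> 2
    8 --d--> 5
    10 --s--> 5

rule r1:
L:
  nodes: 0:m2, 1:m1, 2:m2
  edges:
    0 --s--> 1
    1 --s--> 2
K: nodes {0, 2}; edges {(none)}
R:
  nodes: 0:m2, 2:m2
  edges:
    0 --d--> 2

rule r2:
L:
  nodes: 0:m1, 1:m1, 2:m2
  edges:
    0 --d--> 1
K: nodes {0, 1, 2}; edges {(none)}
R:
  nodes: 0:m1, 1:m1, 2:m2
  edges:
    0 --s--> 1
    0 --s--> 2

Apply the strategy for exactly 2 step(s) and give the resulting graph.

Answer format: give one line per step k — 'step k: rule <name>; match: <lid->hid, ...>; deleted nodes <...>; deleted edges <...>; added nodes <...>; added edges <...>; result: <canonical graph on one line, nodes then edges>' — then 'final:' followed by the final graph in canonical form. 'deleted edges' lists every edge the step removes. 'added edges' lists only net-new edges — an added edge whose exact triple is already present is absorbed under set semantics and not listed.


step 1: rule r1; match: 0->1, 1->6, 2->2; deleted nodes 6; deleted edges (1,6,s); (6,2,s); added nodes (none); added edges (1,2,d); result: nodes: 0:m1, 1:m2, 2:m2, 3:m1, 5:m3, 8:m2, 10:m1 edges: (0,10,d); (1,2,d); (1,3,s); (3,2,s); (3,10,s); (8,2,s); (8,5,d); (10,5,s)
step 2: rule r2; match: 0->0, 1->10, 2->1; deleted nodes (none); deleted edges (0,10,d); added nodes (none); added edges (0,1,s); (0,10,s); result: nodes: 0:m1, 1:m2, 2:m2, 3:m1, 5:m3, 8:m2, 10:m1 edges: (0,1,s); (0,10,s); (1,2,d); (1,3,s); (3,2,s); (3,10,s); (8,2,s); (8,5,d); (10,5,s)
final:
nodes: 0:m1, 1:m2, 2:m2, 3:m1, 5:m3, 8:m2, 10:m1
edges: (0,1,s); (0,10,s); (1,2,d); (1,3,s); (3,2,s); (3,10,s); (8,2,s); (8,5,d); (10,5,s)


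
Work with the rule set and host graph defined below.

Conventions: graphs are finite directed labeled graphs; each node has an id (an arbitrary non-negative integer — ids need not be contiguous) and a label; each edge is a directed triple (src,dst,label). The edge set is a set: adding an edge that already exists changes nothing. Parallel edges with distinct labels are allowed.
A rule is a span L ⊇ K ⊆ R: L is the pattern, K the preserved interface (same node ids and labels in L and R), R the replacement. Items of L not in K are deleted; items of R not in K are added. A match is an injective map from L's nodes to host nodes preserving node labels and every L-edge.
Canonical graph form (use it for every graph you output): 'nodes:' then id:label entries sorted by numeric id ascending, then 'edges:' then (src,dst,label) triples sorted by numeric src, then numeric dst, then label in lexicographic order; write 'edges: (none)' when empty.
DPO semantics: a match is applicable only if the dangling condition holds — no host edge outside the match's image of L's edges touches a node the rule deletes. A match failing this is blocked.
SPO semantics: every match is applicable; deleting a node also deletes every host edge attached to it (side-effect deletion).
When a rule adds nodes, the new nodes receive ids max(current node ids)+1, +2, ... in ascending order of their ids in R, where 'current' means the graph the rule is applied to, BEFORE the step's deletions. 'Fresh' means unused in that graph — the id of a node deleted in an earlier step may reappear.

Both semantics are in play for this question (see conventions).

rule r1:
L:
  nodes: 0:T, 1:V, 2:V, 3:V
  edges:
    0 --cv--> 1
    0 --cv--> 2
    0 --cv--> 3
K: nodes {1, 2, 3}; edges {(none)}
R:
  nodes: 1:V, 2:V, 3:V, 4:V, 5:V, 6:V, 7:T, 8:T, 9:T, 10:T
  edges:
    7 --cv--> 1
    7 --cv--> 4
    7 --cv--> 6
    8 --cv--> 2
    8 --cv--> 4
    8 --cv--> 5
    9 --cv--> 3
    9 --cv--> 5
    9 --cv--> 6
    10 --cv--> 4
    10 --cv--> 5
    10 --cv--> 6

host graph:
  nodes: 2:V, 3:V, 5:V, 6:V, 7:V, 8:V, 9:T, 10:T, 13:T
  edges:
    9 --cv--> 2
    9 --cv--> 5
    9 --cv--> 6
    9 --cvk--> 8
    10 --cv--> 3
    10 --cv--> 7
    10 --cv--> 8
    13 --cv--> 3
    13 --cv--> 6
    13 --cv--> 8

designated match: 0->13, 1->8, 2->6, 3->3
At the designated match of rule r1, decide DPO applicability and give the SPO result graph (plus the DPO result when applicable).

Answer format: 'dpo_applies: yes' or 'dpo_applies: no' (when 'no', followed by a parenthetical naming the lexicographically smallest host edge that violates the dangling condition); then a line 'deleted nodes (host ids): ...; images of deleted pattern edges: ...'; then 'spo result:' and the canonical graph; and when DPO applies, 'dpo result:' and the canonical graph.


dpo_applies: yes
deleted nodes (host ids): 13; images of deleted pattern edges: (13,3,cv); (13,6,cv); (13,8,cv)
spo result:
nodes: 2:V, 3:V, 5:V, 6:V, 7:V, 8:V, 9:T, 10:T, 14:V, 15:V, 16:V, 17:T, 18:T, 19:T, 20:T
edges: (9,2,cv); (9,5,cv); (9,6,cv); (9,8,cvk); (10,3,cv); (10,7,cv); (10,8,cv); (17,8,cv); (17,14,cv); (17,16,cv); (18,6,cv); (18,14,cv); (18,15,cv); (19,3,cv); (19,15,cv); (19,16,cv); (20,14,cv); (20,15,cv); (20,16,cv)
dpo result:
nodes: 2:V, 3:V, 5:V, 6:V, 7:V, 8:V, 9:T, 10:T, 14:V, 15:V, 16:V, 17:T, 18:T, 19:T, 20:T
edges: (9,2,cv); (9,5,cv); (9,6,cv); (9,8,cvk); (10,3,cv); (10,7,cv); (10,8,cv); (17,8,cv); (17,14,cv); (17,16,cv); (18,6,cv); (18,14,cv); (18,15,cv); (19,3,cv); (19,15,cv); (19,16,cv); (20,14,cv); (20,15,cv); (20,16,cv)


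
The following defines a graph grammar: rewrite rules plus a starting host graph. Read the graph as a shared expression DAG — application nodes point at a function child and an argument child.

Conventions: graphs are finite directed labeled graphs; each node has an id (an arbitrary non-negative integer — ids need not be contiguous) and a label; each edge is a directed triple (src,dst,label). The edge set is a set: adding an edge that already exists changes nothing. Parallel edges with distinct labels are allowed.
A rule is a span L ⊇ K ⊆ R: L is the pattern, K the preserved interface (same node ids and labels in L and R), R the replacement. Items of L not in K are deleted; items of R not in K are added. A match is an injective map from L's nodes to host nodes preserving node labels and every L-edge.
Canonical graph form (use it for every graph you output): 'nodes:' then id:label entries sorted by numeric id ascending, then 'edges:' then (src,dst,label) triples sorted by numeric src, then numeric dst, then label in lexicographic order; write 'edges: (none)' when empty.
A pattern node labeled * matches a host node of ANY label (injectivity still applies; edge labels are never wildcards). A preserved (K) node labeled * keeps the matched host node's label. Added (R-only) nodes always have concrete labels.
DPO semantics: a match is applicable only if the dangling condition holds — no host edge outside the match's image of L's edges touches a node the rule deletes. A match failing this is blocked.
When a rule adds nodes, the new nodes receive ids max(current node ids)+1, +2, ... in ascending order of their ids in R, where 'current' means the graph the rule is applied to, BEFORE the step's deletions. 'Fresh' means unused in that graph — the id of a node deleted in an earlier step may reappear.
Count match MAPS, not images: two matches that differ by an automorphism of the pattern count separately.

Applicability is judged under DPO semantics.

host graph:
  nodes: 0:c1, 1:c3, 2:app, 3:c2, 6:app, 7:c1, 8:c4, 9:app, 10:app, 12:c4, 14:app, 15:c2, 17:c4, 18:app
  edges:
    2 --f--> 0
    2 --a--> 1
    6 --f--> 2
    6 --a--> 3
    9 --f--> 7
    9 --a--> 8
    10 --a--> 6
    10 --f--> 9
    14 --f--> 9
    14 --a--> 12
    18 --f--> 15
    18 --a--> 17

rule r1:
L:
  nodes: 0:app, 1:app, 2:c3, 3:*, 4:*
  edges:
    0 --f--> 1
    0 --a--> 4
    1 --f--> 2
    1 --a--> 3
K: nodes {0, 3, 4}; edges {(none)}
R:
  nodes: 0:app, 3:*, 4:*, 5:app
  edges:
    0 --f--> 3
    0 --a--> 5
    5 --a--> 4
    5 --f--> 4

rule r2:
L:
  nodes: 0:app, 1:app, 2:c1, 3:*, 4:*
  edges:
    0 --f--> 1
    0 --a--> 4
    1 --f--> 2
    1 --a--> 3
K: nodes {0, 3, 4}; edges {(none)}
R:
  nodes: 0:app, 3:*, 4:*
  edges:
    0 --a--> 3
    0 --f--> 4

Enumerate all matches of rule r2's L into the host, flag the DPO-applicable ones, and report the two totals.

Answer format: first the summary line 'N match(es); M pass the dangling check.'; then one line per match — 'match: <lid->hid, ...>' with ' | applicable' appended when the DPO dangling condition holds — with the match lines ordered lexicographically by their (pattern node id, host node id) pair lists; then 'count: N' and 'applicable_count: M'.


3 match(es); 1 pass the dangling check.
match: 0->6, 1->2, 2->0, 3->1, 4->3 | applicable
match: 0->10, 1->9, 2->7, 3->8, 4->6
match: 0->14, 1->9, 2->7, 3->8, 4->12
count: 3
applicable_count: 1


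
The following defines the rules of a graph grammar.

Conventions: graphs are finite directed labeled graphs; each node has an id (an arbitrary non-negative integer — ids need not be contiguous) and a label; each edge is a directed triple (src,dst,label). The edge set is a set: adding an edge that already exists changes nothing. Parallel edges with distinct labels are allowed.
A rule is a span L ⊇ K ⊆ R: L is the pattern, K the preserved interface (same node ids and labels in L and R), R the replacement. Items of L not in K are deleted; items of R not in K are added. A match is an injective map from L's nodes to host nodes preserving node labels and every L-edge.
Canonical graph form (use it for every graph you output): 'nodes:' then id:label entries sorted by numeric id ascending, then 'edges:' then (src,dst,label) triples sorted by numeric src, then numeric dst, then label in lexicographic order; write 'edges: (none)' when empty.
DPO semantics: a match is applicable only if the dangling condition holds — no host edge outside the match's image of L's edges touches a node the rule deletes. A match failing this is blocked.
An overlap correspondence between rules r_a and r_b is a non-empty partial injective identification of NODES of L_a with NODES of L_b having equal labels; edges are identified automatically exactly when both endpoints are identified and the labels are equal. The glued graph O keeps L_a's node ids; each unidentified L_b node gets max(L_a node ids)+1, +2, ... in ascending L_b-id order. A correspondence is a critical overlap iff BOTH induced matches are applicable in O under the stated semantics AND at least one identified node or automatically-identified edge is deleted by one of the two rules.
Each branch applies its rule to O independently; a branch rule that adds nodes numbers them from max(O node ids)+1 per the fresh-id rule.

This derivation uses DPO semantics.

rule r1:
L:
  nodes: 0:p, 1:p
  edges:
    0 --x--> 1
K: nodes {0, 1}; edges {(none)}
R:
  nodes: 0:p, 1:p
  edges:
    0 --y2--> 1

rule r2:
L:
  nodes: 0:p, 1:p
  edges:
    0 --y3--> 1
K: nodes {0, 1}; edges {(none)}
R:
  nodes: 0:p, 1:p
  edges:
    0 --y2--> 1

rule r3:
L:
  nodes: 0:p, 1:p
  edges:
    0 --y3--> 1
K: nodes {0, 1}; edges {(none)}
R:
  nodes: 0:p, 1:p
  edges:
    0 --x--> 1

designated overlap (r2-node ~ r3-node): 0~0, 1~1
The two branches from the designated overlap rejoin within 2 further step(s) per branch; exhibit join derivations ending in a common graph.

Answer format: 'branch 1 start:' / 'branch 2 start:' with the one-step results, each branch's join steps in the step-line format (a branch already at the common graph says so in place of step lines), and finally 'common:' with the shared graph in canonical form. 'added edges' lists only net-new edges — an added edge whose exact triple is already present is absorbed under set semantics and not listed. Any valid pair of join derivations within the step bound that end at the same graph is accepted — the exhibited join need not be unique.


branch 1 start:
nodes: 0:p, 1:p
edges: (0,1,y2)
branch 2 start:
nodes: 0:p, 1:p
edges: (0,1,x)
branch 1: already at the common graph (0 steps)
branch 2 step 1: rule r1; match: 0->0, 1->1; deleted nodes (none); deleted edges (0,1,x); added nodes (none); added edges (0,1,y2); result: nodes: 0:p, 1:p edges: (0,1,y2)
common:
nodes: 0:p, 1:p
edges: (0,1,y2)


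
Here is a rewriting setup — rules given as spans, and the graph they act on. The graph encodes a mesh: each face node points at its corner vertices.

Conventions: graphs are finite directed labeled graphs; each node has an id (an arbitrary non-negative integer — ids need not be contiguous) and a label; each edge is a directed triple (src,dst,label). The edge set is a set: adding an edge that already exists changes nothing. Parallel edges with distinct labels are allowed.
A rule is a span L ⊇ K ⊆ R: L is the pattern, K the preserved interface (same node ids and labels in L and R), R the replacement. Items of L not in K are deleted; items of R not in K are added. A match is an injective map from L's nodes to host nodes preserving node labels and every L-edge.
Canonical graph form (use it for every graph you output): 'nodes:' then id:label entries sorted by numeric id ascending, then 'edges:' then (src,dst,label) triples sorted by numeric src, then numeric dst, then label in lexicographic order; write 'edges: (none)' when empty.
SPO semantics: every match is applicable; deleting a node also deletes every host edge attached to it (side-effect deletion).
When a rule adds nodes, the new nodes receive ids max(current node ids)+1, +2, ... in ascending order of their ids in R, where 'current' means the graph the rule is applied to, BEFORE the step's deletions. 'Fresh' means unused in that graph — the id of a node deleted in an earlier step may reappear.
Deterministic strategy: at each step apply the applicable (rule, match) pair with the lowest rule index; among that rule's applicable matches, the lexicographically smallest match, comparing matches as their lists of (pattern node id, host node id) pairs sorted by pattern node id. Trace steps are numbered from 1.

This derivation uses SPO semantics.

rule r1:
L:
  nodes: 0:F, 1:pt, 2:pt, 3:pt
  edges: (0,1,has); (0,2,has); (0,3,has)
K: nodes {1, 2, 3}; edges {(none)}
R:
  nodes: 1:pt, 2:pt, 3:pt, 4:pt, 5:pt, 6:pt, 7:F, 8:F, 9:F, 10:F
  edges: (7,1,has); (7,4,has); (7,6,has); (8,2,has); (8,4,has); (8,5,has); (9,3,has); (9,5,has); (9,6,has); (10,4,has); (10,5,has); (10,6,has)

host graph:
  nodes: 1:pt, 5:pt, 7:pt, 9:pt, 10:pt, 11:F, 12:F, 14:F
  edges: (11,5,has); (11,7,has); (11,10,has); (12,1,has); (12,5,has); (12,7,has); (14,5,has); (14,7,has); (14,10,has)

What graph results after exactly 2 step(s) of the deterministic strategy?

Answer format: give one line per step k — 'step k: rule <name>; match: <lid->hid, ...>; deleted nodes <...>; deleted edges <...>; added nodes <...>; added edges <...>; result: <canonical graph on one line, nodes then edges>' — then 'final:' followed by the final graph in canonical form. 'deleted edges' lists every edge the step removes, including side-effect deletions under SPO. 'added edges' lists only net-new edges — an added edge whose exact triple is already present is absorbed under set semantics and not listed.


step 1: rule r1; match: 0->11, 1->5, 2->7, 3->10; deleted nodes 11; deleted edges (11,5,has); (11,7,has); (11,10,has); added nodes 15, 16, 17, 18, 19, 20, 21; added edges (18,5,has); (18,15,has); (18,17,has); (19,7,has); (19,15,has); (19,16,has); (20,10,has); (20,16,has); (20,17,has); (21,15,has); (21,16,has); (21,17,has); result: nodes: 1:pt, 5:pt, 7:pt, 9:pt, 10:pt, 12:F, 14:F, 15:pt, 16:pt, 17:pt, 18:F, 19:F, 20:F, 21:F edges: (12,1,has); (12,5,has); (12,7,has); (14,5,has); (14,7,has); (14,10,has); (18,5,has); (18,15,has); (18,17,has); (19,7,has); (19,15,has); (19,16,has); (20,10,has); (20,16,has); (20,17,has); (21,15,has); (21,16,has); (21,17,has)
step 2: rule r1; match: 0->12, 1->1, 2->5, 3->7; deleted nodes 12; deleted edges (12,1,has); (12,5,has); (12,7,has); added nodes 22, 23, 24, 25, 26, 27, 28; added edges (25,1,has); (25,22,has); (25,24,has); (26,5,has); (26,22,has); (26,23,has); (27,7,has); (27,23,has); (27,24,has); (28,22,has); (28,23,has); (28,24,has); result: nodes: 1:pt, 5:pt, 7:pt, 9:pt, 10:pt, 14:F, 15:pt, 16:pt, 17:pt, 18:F, 19:F, 20:F, 21:F, 22:pt, 23:pt, 24:pt, 25:F, 26:F, 27:F, 28:F edges: (14,5,has); (14,7,has); (14,10,has); (18,5,has); (18,15,has); (18,17,has); (19,7,has); (19,15,has); (19,16,has); (20,10,has); (20,16,has); (20,17,has); (21,15,has); (21,16,has); (21,17,has); (25,1,has); (25,22,has); (25,24,has); (26,5,has); (26,22,has); (26,23,has); (27,7,has); (27,23,has); (27,24,has); (28,22,has); (28,23,has); (28,24,has)
final:
nodes: 1:pt, 5:pt, 7:pt, 9:pt, 10:pt, 14:F, 15:pt, 16:pt, 17:pt, 18:F, 19:F, 20:F, 21:F, 22:pt, 23:pt, 24:pt, 25:F, 26:F, 27:F, 28:F
edges: (14,5,has); (14,7,has); (14,10,has); (18,5,has); (18,15,has); (18,17,has); (19,7,has); (19,15,has); (19,16,has); (20,10,has); (20,16,has); (20,17,has); (21,15,has); (21,16,has); (21,17,has); (25,1,has); (25,22,has); (25,24,has); (26,5,has); (26,22,has); (26,23,has); (27,7,has); (27,23,has); (27,24,has); (28,22,has); (28,23,has); (28,24,has)


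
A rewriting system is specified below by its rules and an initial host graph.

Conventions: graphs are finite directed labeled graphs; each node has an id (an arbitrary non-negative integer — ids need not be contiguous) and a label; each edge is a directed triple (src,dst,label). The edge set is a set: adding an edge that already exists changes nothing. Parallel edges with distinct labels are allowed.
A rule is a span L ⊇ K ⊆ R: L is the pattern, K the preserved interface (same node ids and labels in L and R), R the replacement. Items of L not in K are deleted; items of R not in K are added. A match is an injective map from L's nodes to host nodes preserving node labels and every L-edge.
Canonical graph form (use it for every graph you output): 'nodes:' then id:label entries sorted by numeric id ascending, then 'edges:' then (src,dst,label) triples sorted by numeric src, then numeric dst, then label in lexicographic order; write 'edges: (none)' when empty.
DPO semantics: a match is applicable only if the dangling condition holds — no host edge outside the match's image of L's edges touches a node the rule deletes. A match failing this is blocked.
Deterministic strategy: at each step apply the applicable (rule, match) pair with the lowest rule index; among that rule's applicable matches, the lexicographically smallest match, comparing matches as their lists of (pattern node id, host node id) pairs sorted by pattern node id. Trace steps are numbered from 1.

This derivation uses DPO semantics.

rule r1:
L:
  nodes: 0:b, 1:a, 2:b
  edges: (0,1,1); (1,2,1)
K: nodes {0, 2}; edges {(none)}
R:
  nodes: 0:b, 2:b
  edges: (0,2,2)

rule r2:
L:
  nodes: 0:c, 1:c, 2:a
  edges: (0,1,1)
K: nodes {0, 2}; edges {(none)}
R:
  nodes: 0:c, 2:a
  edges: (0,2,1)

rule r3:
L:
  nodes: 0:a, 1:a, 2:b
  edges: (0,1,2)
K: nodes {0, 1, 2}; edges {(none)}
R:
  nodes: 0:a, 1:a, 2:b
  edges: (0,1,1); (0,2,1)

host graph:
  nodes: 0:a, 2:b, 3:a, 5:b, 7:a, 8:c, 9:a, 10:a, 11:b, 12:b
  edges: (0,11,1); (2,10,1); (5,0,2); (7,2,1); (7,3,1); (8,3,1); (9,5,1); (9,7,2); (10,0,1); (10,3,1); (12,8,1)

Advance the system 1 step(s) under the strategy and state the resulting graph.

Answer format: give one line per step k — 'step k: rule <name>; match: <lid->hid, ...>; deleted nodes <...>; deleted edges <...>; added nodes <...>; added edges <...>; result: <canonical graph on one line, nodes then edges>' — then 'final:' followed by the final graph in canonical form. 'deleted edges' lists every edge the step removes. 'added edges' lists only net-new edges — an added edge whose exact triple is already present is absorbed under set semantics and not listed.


step 1: rule r3; match: 0->9, 1->7, 2->2; deleted nodes (none); deleted edges (9,7,2); added nodes (none); added edges (9,2,1); (9,7,1); result: nodes: 0:a, 2:b, 3:a, 5:b, 7:a, 8:c, 9:a, 10:a, 11:b, 12:b edges: (0,11,1); (2,10,1); (5,0,2); (7,2,1); (7,3,1); (8,3,1); (9,2,1); (9,5,1); (9,7,1); (10,0,1); (10,3,1); (12,8,1)
final:
nodes: 0:a, 2:b, 3:a, 5:b, 7:a, 8:c, 9:a, 10:a, 11:b, 12:b
edges: (0,11,1); (2,10,1); (5,0,2); (7,2,1); (7,3,1); (8,3,1); (9,2,1); (9,5,1); (9,7,1); (10,0,1); (10,3,1); (12,8,1)


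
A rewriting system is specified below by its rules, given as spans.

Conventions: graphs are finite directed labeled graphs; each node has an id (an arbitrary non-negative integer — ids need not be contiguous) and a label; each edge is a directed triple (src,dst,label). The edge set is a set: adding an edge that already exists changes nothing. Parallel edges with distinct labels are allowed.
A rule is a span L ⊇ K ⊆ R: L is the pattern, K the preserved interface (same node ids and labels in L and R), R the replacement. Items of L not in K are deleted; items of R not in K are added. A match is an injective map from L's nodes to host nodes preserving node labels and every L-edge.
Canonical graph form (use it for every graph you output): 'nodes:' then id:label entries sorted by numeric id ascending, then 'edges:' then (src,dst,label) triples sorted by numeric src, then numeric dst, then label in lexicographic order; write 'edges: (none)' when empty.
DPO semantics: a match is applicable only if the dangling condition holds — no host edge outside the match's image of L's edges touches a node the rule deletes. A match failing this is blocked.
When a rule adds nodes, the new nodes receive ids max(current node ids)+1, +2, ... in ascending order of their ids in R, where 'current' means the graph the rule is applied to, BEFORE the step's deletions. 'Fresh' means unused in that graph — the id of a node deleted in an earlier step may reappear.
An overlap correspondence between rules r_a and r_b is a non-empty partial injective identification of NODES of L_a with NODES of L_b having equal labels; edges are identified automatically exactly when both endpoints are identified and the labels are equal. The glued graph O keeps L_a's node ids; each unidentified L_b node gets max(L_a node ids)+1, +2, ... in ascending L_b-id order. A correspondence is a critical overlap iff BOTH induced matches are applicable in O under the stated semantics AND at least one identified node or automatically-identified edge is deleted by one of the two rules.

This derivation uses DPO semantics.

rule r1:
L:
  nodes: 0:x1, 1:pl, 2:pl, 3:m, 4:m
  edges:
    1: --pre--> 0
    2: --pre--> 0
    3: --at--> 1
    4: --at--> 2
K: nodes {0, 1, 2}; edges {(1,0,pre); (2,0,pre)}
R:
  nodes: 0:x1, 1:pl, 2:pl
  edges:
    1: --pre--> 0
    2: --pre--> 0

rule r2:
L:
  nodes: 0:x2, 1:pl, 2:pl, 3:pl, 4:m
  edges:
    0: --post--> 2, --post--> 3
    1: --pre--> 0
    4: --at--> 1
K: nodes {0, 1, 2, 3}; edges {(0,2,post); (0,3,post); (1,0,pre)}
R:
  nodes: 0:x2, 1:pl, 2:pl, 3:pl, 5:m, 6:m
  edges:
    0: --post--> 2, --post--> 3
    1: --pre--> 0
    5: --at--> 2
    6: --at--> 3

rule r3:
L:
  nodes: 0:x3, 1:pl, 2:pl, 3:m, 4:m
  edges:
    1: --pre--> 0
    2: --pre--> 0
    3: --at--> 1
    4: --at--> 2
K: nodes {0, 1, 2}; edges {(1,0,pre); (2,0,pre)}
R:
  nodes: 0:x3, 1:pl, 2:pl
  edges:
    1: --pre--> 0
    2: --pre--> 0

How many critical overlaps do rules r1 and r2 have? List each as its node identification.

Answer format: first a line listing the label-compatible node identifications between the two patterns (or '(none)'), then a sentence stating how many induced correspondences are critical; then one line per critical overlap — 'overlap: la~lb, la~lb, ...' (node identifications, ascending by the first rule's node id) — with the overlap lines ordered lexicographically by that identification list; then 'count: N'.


label-compatible node identifications between L(r1) and L(r2): 1~1, 1~2, 1~3, 2~1, 2~2, 2~3, 3~4, 4~4
6 of the induced correspondences are critical overlaps of r1 and r2.
overlap: 1~1, 2~2, 3~4
overlap: 1~1, 2~3, 3~4
overlap: 1~1, 3~4
overlap: 1~2, 2~1, 4~4
overlap: 1~3, 2~1, 4~4
overlap: 2~1, 4~4
count: 6
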